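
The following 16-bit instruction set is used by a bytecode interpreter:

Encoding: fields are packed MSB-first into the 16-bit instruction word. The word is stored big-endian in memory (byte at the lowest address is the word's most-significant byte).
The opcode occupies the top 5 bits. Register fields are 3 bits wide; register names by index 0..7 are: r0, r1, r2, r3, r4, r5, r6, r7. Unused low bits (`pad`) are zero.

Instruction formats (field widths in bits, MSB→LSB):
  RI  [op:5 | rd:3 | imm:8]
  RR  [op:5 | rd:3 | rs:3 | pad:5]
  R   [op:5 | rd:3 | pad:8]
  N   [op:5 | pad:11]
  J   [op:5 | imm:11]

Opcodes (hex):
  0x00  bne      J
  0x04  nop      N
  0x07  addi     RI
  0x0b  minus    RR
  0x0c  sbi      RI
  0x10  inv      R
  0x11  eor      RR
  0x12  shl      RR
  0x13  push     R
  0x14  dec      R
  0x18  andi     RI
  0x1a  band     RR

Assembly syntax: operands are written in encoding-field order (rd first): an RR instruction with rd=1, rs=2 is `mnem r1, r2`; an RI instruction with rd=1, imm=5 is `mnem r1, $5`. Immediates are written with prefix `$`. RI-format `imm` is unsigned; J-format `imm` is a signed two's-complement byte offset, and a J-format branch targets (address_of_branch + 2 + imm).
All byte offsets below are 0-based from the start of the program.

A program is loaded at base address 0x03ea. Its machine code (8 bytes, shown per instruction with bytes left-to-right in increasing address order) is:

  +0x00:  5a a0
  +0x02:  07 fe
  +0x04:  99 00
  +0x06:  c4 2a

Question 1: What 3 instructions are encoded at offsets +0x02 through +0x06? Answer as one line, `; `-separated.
+0x02: 07 fe ⇒ word 0x07fe (big)
  opcode bits[15:11]=0x0: bne/J
  imm@[10:0]=0x7fe (s11→-2) ⇒ $-2
+0x04: 99 00 ⇒ word 0x9900 (big)
  opcode bits[15:11]=0x13: push/R
  rd@[10:8]=0x1 ⇒ r1
+0x06: c4 2a ⇒ word 0xc42a (big)
  opcode bits[15:11]=0x18: andi/RI
  rd@[10:8]=0x4 ⇒ r4
  imm@[7:0]=0x2a ⇒ $42

bne $-2; push r1; andi r4, $42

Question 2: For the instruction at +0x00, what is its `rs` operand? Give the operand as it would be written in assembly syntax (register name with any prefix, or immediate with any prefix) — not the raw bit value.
+0x00: 5a a0 ⇒ word 0x5aa0 (big)
  opcode bits[15:11]=0xb: minus/RR
  rd: (w>>8)&0x7=0x2 → r2
  rs: (w>>5)&0x7=0x5 → r5

r5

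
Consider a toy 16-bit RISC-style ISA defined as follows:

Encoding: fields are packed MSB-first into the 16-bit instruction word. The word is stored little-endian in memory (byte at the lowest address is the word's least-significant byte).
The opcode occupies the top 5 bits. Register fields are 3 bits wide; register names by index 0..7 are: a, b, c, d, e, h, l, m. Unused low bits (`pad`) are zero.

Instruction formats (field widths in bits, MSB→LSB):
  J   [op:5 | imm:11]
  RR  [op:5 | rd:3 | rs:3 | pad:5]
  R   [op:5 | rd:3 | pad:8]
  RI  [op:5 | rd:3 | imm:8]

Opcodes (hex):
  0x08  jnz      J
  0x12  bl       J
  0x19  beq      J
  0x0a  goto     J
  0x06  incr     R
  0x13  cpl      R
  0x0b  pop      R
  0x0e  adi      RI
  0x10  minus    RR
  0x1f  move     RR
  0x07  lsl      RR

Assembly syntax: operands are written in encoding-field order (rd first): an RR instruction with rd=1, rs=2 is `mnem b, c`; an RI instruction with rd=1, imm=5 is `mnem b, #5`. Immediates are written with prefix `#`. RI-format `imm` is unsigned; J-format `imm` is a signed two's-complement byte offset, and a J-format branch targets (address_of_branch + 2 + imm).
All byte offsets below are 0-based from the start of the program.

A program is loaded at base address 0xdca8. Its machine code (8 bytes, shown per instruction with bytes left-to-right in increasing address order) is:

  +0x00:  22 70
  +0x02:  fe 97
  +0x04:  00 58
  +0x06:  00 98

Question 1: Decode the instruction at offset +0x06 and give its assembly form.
cpl a

+0x06: 00 98 ⇒ word 0x9800 (little)
  top 5b → 0x13 → cpl [R]
  rd: (w>>8)&0x7=0x0 → a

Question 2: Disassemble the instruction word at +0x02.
off 0x02: read fe 97 as little → 0x97fe
  opcode bits[15:11]=0x12: bl/J
  imm: (w>>0)&0x7ff=0x7fe (s11→-2) → #-2

bl #-2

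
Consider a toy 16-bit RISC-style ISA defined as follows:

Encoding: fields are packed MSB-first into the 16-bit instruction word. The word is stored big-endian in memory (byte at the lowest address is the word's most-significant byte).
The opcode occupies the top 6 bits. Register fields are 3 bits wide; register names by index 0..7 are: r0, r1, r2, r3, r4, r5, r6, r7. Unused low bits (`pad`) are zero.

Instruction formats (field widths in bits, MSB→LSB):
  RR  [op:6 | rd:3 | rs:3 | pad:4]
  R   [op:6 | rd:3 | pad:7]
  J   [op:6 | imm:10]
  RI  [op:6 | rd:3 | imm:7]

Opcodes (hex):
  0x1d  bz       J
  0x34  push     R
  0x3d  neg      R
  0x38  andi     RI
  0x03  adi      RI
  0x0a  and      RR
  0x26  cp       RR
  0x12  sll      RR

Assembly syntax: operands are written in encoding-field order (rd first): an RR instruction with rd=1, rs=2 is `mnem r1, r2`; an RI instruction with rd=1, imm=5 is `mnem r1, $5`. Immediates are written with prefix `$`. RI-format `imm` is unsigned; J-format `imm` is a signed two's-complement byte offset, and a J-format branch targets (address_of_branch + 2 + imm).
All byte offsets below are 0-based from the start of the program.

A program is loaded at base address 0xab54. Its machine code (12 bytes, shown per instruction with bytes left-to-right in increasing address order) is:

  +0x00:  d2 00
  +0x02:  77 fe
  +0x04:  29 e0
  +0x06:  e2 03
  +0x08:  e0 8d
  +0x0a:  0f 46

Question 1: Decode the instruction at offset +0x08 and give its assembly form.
andi r1, $13

@+08  big-endian(e0 8d) = 0xe08d
  op=0xe08d>>10=0x38 ⇒ andi (RI)
  rd@[9:7]=0x1 ⇒ r1
  imm@[6:0]=0xd ⇒ $13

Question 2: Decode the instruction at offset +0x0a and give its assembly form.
adi r6, $70

[0a] 0f 46 → 0x0f46
  opcode bits[15:10]=0x3: adi/RI
  rd: (w>>7)&0x7=0x6 → r6
  imm: (w>>0)&0x7f=0x46 → $70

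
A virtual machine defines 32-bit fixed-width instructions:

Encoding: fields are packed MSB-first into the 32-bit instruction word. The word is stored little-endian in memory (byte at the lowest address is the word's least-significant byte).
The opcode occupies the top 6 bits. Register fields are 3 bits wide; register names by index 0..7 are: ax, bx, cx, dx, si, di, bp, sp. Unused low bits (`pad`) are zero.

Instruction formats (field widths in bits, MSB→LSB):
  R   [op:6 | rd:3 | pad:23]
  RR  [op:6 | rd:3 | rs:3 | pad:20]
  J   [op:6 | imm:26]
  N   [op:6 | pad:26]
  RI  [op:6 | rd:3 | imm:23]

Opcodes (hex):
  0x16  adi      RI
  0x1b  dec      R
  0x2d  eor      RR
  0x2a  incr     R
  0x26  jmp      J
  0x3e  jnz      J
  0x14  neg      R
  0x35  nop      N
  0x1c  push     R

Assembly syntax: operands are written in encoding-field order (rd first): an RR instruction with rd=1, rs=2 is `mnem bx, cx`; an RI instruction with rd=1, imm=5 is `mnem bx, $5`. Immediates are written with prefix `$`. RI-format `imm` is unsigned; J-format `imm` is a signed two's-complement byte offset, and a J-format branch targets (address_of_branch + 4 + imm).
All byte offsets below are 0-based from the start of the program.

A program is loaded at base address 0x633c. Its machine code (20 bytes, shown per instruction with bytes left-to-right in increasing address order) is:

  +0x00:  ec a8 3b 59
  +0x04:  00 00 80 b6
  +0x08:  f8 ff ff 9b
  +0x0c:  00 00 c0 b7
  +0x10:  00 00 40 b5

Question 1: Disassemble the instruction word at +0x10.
eor cx, si

off 0x10: read 00 00 40 b5 as little → 0xb5400000
  op=0xb5400000>>26=0x2d ⇒ eor (RR)
  rd: (w>>23)&0x7=0x2 → cx
  rs: (w>>20)&0x7=0x4 → si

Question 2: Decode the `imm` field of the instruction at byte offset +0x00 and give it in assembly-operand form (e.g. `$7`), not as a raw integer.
off 0x00: read ec a8 3b 59 as little → 0x593ba8ec
  opcode bits[31:26]=0x16: adi/RI
  [25:23] rd=2 = cx
  [22:0] imm=3909868 = $3909868

$3909868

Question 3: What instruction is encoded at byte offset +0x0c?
eor sp, si

+0x0c: 00 00 c0 b7 ⇒ word 0xb7c00000 (little)
  op=0xb7c00000>>26=0x2d ⇒ eor (RR)
  rd: (w>>23)&0x7=0x7 → sp
  rs: (w>>20)&0x7=0x4 → si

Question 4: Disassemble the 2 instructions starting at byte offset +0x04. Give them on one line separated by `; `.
eor di, ax; jmp $-8

@+04  little-endian(00 00 80 b6) = 0xb6800000
  op=0xb6800000>>26=0x2d ⇒ eor (RR)
  [25:23] rd=5 = di
  [22:20] rs=0 = ax
@+08  little-endian(f8 ff ff 9b) = 0x9bfffff8
  op=0x9bfffff8>>26=0x26 ⇒ jmp (J)
  [25:0] imm=67108856 (s26→-8) = $-8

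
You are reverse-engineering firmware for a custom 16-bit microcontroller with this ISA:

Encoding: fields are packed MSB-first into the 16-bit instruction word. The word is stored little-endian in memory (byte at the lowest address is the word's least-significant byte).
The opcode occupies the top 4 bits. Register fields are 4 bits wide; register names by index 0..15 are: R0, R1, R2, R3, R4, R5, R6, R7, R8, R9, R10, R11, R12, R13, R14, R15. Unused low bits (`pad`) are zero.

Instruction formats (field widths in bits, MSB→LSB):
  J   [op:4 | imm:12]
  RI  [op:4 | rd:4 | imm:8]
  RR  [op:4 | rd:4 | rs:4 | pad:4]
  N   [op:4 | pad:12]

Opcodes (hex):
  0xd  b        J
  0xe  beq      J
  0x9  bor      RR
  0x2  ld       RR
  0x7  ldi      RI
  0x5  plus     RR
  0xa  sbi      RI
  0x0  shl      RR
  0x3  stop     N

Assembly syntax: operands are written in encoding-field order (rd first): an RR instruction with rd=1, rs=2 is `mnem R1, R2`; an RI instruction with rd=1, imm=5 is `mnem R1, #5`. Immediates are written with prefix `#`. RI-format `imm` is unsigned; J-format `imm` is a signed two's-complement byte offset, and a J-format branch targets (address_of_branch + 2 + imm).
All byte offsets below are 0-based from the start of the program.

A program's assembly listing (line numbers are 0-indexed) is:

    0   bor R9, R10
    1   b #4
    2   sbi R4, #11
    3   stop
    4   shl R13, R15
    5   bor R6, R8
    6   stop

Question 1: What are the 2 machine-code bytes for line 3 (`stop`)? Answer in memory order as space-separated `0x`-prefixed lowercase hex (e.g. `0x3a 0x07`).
0x00 0x30

L3: stop op=0x3:4|pad=0:12 ⇒ 0x3000 ⇒ little 00 30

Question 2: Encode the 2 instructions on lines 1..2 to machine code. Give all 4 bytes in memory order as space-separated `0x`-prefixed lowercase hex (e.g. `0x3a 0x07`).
1. b fields op=0xd:4|imm=4:12 → word d004h → 04 d0
2. sbi fields op=0xa:4|rd=4:4|imm=11:8 → word a40bh → 0b a4

0x04 0xd0 0x0b 0xa4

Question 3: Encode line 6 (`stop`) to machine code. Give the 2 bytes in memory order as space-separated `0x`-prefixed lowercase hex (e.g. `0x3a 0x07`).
0x00 0x30

line 6 (stop): pack op=0x3:4|pad=0:12 = 0x3000; little→ 00 30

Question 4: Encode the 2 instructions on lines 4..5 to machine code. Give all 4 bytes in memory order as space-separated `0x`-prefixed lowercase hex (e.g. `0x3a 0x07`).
0xf0 0x0d 0x80 0x96

4. shl fields op=0x0:4|rd=13:4|rs=15:4|pad=0:4 → word 0df0h → f0 0d
5. bor fields op=0x9:4|rd=6:4|rs=8:4|pad=0:4 → word 9680h → 80 96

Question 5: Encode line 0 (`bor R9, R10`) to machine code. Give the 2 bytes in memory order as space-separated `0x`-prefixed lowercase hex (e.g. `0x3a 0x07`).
0. bor fields op=0x9:4|rd=9:4|rs=10:4|pad=0:4 → word 99a0h → a0 99

0xa0 0x99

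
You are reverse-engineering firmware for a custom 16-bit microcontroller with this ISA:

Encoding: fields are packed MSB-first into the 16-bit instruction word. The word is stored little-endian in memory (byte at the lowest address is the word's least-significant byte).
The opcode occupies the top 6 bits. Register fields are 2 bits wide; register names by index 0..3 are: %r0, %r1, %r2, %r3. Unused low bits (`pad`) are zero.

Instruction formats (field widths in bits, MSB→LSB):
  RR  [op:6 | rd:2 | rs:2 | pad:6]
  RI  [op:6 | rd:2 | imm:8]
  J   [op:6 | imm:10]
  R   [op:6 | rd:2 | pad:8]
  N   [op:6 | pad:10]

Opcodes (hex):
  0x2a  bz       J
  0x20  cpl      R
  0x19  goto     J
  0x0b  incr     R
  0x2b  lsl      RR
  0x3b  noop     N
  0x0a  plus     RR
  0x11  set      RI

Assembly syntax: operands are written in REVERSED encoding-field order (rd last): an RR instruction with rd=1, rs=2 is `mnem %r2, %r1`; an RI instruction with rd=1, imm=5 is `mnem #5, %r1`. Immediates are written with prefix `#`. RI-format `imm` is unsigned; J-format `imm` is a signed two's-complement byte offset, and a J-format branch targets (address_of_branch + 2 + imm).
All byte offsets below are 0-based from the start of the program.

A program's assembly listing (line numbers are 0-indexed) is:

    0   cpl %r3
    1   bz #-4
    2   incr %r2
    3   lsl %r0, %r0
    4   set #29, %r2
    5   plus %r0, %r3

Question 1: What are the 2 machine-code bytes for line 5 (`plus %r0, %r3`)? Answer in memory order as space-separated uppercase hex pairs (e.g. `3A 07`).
L5: plus op=0xa:6|rd=3:2|rs=0:2|pad=0:6 ⇒ 0x2b00 ⇒ little 00 2b

00 2B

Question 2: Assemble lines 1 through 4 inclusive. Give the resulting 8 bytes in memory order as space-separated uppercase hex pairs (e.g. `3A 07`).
FC AB 00 2E 00 AC 1D 46

L1: bz op=0x2a:6|imm=-4:10 ⇒ 0xabfc ⇒ little fc ab
L2: incr op=0xb:6|rd=2:2|pad=0:8 ⇒ 0x2e00 ⇒ little 00 2e
L3: lsl op=0x2b:6|rd=0:2|rs=0:2|pad=0:6 ⇒ 0xac00 ⇒ little 00 ac
L4: set op=0x11:6|rd=2:2|imm=29:8 ⇒ 0x461d ⇒ little 1d 46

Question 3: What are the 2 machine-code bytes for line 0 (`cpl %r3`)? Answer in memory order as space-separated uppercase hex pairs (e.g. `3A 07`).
0. cpl fields op=0x20:6|rd=3:2|pad=0:8 → word 8300h → 00 83

00 83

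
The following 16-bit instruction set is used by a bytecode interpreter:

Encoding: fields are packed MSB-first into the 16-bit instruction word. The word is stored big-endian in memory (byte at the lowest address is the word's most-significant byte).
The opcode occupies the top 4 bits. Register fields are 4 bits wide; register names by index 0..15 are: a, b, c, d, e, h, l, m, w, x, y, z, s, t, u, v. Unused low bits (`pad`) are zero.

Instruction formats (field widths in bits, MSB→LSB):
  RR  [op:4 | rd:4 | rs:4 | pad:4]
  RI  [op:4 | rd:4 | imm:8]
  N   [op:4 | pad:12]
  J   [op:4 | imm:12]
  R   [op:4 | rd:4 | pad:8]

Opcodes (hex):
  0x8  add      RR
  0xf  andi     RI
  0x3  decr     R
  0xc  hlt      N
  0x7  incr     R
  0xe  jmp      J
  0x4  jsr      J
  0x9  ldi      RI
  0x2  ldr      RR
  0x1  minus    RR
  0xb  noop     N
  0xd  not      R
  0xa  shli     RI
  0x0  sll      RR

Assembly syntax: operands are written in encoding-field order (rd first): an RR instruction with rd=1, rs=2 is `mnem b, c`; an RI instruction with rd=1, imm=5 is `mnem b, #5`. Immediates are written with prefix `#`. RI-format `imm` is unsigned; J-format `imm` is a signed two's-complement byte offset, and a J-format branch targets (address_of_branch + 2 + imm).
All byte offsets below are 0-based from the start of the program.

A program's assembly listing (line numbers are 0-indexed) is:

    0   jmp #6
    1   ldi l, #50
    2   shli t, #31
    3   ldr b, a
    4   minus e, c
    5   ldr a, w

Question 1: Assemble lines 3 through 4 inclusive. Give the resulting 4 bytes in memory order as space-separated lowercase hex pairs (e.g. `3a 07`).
3. ldr fields op=0x2:4|rd=1:4|rs=0:4|pad=0:4 → word 2100h → 21 00
4. minus fields op=0x1:4|rd=4:4|rs=2:4|pad=0:4 → word 1420h → 14 20

21 00 14 20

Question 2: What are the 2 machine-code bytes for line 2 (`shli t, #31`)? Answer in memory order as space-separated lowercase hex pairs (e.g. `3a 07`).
ad 1f

line 2 (shli): pack op=0xa:4|rd=13:4|imm=31:8 = 0xad1f; big→ ad 1f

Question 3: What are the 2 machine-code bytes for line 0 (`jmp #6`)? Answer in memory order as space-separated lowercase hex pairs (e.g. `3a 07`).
0. jmp fields op=0xe:4|imm=6:12 → word e006h → e0 06

e0 06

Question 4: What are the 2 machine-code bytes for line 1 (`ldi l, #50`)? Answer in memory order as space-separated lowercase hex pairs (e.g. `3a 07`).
96 32

L1: ldi op=0x9:4|rd=6:4|imm=50:8 ⇒ 0x9632 ⇒ big 96 32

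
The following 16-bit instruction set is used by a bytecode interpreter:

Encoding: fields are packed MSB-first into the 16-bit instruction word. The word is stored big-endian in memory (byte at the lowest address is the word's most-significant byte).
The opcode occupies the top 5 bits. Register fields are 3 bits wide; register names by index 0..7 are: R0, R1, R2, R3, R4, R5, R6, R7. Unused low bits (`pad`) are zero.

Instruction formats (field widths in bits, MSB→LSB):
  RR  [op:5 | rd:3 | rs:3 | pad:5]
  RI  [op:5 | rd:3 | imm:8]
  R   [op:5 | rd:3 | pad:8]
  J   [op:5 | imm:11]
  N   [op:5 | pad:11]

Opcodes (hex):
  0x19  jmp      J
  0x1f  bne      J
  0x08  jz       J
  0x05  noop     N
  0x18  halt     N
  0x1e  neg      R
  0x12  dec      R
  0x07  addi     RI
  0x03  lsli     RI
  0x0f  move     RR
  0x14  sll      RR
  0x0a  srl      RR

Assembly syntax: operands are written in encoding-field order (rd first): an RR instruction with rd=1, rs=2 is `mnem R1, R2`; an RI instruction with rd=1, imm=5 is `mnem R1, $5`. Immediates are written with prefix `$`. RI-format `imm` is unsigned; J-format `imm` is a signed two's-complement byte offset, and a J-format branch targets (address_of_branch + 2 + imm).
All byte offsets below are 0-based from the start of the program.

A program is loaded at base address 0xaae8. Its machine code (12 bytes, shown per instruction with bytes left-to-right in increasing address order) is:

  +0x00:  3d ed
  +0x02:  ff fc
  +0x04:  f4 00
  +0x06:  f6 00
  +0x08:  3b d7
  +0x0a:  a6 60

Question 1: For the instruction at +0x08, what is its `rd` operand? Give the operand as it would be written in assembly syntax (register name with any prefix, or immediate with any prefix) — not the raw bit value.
R3

@+08  big-endian(3b d7) = 0x3bd7
  op=0x3bd7>>11=0x7 ⇒ addi (RI)
  rd@[10:8]=0x3 ⇒ R3
  imm@[7:0]=0xd7 ⇒ $215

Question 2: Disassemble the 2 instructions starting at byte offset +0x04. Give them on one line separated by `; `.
neg R4; neg R6

@+04  big-endian(f4 00) = 0xf400
  opcode bits[15:11]=0x1e: neg/R
  rd: (w>>8)&0x7=0x4 → R4
@+06  big-endian(f6 00) = 0xf600
  opcode bits[15:11]=0x1e: neg/R
  rd: (w>>8)&0x7=0x6 → R6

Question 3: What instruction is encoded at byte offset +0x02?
bne $-4

off 0x02: read ff fc as big → 0xfffc
  top 5b → 0x1f → bne [J]
  [10:0] imm=2044 (s11→-4) = $-4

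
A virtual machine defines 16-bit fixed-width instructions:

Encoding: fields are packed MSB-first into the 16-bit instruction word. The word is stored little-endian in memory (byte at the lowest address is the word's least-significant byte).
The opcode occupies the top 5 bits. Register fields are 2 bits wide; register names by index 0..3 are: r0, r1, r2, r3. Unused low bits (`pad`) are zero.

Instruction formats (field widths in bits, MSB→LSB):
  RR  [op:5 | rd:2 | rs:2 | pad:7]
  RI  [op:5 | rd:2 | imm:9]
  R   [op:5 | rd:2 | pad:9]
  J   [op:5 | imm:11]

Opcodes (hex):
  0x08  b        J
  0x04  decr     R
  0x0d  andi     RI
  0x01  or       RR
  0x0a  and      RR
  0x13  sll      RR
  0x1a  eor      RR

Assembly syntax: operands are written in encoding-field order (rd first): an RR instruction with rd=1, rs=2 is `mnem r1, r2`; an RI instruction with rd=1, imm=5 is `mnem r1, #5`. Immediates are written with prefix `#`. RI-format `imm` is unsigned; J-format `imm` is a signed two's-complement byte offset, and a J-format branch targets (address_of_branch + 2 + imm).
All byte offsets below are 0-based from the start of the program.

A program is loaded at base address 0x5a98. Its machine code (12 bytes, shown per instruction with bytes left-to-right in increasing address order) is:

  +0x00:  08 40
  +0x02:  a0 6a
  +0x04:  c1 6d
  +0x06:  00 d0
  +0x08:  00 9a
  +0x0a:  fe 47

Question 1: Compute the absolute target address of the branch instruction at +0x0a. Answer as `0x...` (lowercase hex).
0x5aa2

@+0a  little-endian(fe 47) = 0x47fe
  opcode bits[15:11]=0x8: b/J
  imm@[10:0]=0x7fe (s11→-2) ⇒ #-2
  target = base 0x5a98 + off 0x0a + 2 + imm -2 = 0x5aa2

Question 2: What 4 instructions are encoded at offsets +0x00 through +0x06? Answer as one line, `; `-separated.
b #8; andi r1, #160; andi r2, #449; eor r0, r0

[00] 08 40 → 0x4008
  opcode bits[15:11]=0x8: b/J
  [10:0] imm=8 = #8
[02] a0 6a → 0x6aa0
  opcode bits[15:11]=0xd: andi/RI
  [10:9] rd=1 = r1
  [8:0] imm=160 = #160
[04] c1 6d → 0x6dc1
  opcode bits[15:11]=0xd: andi/RI
  [10:9] rd=2 = r2
  [8:0] imm=449 = #449
[06] 00 d0 → 0xd000
  opcode bits[15:11]=0x1a: eor/RR
  [10:9] rd=0 = r0
  [8:7] rs=0 = r0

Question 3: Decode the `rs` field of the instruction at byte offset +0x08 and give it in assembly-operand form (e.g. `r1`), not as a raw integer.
+0x08: 00 9a ⇒ word 0x9a00 (little)
  top 5b → 0x13 → sll [RR]
  [10:9] rd=1 = r1
  [8:7] rs=0 = r0

r0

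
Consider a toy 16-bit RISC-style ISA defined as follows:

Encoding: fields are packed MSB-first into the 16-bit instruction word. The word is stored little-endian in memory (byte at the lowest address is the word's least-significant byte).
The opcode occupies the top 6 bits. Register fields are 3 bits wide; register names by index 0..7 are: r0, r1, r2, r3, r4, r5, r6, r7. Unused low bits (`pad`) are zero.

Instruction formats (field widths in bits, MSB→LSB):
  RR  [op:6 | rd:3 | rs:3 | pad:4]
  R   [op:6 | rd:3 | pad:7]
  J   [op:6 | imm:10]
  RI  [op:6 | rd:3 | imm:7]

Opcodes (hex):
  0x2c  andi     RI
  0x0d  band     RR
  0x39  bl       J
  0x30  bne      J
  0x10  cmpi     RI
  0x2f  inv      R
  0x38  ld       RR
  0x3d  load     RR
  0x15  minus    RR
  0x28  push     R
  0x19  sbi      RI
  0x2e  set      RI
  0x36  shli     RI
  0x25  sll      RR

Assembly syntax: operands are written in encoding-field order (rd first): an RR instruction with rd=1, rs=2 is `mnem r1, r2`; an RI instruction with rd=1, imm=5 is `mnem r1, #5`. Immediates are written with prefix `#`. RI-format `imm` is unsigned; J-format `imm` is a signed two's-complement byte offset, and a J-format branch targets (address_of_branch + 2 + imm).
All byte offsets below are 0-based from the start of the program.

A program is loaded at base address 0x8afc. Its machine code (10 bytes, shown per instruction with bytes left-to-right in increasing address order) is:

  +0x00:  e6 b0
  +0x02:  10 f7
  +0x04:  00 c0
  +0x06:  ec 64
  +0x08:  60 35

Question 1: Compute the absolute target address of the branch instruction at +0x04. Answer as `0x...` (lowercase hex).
@+04  little-endian(00 c0) = 0xc000
  top 6b → 0x30 → bne [J]
  imm@[9:0]=0x0 ⇒ #0
  target = base 0x8afc + off 0x04 + 2 + imm 0 = 0x8b02

0x8b02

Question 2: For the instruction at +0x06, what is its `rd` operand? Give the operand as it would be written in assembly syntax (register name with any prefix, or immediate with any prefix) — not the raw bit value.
r1

@+06  little-endian(ec 64) = 0x64ec
  op=0x64ec>>10=0x19 ⇒ sbi (RI)
  rd: (w>>7)&0x7=0x1 → r1
  imm: (w>>0)&0x7f=0x6c → #108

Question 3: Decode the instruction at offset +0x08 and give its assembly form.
[08] 60 35 → 0x3560
  op=0x3560>>10=0xd ⇒ band (RR)
  rd: (w>>7)&0x7=0x2 → r2
  rs: (w>>4)&0x7=0x6 → r6

band r2, r6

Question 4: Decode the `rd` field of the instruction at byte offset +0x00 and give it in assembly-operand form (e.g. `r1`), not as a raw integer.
+0x00: e6 b0 ⇒ word 0xb0e6 (little)
  opcode bits[15:10]=0x2c: andi/RI
  [9:7] rd=1 = r1
  [6:0] imm=102 = #102

r1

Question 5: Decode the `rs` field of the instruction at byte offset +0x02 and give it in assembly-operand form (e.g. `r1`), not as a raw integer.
+0x02: 10 f7 ⇒ word 0xf710 (little)
  top 6b → 0x3d → load [RR]
  [9:7] rd=6 = r6
  [6:4] rs=1 = r1

r1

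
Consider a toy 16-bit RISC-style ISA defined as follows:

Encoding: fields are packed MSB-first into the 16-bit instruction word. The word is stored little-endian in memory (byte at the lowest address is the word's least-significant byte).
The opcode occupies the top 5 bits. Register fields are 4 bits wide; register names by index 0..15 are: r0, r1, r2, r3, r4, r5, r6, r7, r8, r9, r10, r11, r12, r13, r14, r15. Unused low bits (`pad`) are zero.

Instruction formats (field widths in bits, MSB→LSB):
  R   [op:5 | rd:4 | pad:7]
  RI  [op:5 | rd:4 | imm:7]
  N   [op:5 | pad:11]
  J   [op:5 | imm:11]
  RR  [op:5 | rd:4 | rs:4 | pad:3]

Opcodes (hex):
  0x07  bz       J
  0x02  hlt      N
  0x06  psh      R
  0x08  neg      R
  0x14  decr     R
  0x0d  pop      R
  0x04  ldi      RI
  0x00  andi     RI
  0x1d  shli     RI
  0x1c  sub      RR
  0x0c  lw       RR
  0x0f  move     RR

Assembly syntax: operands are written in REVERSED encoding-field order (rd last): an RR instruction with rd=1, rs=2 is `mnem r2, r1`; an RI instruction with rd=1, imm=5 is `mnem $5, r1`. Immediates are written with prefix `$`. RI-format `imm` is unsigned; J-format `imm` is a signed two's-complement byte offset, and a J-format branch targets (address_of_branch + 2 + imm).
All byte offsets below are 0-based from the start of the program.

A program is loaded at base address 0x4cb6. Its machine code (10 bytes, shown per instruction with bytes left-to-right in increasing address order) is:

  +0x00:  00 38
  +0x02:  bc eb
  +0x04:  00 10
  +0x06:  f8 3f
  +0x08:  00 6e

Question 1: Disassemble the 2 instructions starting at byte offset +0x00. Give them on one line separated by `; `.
+0x00: 00 38 ⇒ word 0x3800 (little)
  op=0x3800>>11=0x7 ⇒ bz (J)
  [10:0] imm=0 = $0
+0x02: bc eb ⇒ word 0xebbc (little)
  op=0xebbc>>11=0x1d ⇒ shli (RI)
  [10:7] rd=7 = r7
  [6:0] imm=60 = $60

bz $0; shli $60, r7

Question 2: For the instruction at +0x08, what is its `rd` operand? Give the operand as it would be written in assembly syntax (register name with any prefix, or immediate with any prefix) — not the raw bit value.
r12

@+08  little-endian(00 6e) = 0x6e00
  top 5b → 0xd → pop [R]
  rd: (w>>7)&0xf=0xc → r12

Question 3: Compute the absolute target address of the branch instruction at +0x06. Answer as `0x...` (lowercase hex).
@+06  little-endian(f8 3f) = 0x3ff8
  opcode bits[15:11]=0x7: bz/J
  imm@[10:0]=0x7f8 (s11→-8) ⇒ $-8
  target = base 0x4cb6 + off 0x06 + 2 + imm -8 = 0x4cb6

0x4cb6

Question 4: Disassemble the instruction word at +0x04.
hlt

[04] 00 10 → 0x1000
  op=0x1000>>11=0x2 ⇒ hlt (N)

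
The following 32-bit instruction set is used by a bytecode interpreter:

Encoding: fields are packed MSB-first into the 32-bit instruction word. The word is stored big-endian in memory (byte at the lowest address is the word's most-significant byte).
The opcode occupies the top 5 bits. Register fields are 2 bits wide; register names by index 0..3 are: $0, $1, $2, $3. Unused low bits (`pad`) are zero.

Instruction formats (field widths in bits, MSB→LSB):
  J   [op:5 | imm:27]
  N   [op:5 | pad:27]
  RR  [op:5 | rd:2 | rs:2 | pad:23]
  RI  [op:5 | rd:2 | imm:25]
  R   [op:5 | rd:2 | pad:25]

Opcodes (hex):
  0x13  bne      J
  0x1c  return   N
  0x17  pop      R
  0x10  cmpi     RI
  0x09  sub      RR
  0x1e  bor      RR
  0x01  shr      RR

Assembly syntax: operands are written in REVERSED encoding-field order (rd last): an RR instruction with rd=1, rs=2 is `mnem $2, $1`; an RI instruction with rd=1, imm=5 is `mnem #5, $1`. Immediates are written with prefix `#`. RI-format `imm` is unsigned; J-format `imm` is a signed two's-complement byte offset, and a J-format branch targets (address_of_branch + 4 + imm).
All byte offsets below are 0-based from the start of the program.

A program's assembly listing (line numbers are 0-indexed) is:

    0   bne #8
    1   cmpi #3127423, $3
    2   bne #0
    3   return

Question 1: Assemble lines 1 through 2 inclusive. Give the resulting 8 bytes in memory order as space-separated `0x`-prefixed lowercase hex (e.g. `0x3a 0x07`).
L1: cmpi op=0x10:5|rd=3:2|imm=3127423:25 ⇒ 0x862fb87f ⇒ big 86 2f b8 7f
L2: bne op=0x13:5|imm=0:27 ⇒ 0x98000000 ⇒ big 98 00 00 00

0x86 0x2f 0xb8 0x7f 0x98 0x00 0x00 0x00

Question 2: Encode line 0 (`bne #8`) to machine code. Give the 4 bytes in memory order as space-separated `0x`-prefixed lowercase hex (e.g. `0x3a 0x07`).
0x98 0x00 0x00 0x08

L0: bne op=0x13:5|imm=8:27 ⇒ 0x98000008 ⇒ big 98 00 00 08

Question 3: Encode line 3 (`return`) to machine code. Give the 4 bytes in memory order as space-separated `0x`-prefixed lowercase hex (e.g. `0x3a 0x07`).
line 3 (return): pack op=0x1c:5|pad=0:27 = 0xe0000000; big→ e0 00 00 00

0xe0 0x00 0x00 0x00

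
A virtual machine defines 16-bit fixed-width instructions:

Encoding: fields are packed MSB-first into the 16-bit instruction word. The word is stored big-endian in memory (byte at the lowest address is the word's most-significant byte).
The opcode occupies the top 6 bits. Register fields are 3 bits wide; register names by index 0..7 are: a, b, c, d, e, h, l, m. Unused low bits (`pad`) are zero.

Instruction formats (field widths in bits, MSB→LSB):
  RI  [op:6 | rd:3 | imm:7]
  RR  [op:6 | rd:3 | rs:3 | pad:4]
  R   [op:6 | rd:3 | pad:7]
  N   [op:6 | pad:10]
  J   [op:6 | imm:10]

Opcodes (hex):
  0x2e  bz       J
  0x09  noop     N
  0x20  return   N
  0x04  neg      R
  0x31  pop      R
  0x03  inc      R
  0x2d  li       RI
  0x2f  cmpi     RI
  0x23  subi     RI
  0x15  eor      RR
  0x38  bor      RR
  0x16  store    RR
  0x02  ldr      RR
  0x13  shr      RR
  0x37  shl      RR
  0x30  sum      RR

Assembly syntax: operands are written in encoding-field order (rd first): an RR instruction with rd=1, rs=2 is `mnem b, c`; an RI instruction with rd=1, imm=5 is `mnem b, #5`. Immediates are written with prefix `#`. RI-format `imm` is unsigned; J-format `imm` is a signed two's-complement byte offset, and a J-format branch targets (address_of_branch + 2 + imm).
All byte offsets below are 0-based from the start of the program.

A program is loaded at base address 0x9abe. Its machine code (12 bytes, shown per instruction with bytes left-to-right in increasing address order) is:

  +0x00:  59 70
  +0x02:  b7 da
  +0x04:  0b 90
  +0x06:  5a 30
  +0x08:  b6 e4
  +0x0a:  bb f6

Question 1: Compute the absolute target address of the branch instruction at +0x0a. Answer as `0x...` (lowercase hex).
[0a] bb f6 → 0xbbf6
  top 6b → 0x2e → bz [J]
  imm: (w>>0)&0x3ff=0x3f6 (s10→-10) → #-10
  target = base 0x9abe + off 0x0a + 2 + imm -10 = 0x9ac0

0x9ac0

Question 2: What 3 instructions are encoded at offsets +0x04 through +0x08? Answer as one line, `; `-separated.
ldr m, b; store e, d; li h, #100

+0x04: 0b 90 ⇒ word 0x0b90 (big)
  top 6b → 0x2 → ldr [RR]
  [9:7] rd=7 = m
  [6:4] rs=1 = b
+0x06: 5a 30 ⇒ word 0x5a30 (big)
  top 6b → 0x16 → store [RR]
  [9:7] rd=4 = e
  [6:4] rs=3 = d
+0x08: b6 e4 ⇒ word 0xb6e4 (big)
  top 6b → 0x2d → li [RI]
  [9:7] rd=5 = h
  [6:0] imm=100 = #100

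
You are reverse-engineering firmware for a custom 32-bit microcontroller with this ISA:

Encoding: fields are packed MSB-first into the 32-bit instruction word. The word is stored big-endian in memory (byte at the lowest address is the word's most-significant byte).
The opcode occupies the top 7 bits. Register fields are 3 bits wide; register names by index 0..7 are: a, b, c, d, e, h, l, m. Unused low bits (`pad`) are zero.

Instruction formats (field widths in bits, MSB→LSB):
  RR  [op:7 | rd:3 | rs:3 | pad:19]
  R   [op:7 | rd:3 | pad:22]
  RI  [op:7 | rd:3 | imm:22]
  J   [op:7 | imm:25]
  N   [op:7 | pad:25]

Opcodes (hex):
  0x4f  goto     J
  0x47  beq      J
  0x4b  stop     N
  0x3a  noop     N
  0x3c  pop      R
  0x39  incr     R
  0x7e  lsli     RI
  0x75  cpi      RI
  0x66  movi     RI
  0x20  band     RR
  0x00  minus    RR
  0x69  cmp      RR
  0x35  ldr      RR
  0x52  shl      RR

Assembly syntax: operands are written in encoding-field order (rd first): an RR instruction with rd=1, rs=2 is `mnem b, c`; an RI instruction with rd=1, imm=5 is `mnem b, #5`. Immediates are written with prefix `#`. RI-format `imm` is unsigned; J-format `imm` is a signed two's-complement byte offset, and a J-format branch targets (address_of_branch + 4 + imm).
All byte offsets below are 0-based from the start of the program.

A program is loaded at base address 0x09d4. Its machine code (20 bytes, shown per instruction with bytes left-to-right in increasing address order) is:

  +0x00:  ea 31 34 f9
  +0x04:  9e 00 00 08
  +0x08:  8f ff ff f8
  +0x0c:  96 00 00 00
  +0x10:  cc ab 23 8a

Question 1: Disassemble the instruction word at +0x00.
cpi a, #3224825

@+00  big-endian(ea 31 34 f9) = 0xea3134f9
  top 7b → 0x75 → cpi [RI]
  rd: (w>>22)&0x7=0x0 → a
  imm: (w>>0)&0x3fffff=0x3134f9 → #3224825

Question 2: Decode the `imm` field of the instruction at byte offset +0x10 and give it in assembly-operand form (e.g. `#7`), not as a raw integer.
#2827146

+0x10: cc ab 23 8a ⇒ word 0xccab238a (big)
  top 7b → 0x66 → movi [RI]
  [24:22] rd=2 = c
  [21:0] imm=2827146 = #2827146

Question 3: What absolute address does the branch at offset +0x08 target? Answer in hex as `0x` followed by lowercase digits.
0x09d8

+0x08: 8f ff ff f8 ⇒ word 0x8ffffff8 (big)
  opcode bits[31:25]=0x47: beq/J
  [24:0] imm=33554424 (s25→-8) = #-8
  target = base 0x09d4 + off 0x08 + 4 + imm -8 = 0x09d8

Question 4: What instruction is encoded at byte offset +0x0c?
stop

+0x0c: 96 00 00 00 ⇒ word 0x96000000 (big)
  op=0x96000000>>25=0x4b ⇒ stop (N)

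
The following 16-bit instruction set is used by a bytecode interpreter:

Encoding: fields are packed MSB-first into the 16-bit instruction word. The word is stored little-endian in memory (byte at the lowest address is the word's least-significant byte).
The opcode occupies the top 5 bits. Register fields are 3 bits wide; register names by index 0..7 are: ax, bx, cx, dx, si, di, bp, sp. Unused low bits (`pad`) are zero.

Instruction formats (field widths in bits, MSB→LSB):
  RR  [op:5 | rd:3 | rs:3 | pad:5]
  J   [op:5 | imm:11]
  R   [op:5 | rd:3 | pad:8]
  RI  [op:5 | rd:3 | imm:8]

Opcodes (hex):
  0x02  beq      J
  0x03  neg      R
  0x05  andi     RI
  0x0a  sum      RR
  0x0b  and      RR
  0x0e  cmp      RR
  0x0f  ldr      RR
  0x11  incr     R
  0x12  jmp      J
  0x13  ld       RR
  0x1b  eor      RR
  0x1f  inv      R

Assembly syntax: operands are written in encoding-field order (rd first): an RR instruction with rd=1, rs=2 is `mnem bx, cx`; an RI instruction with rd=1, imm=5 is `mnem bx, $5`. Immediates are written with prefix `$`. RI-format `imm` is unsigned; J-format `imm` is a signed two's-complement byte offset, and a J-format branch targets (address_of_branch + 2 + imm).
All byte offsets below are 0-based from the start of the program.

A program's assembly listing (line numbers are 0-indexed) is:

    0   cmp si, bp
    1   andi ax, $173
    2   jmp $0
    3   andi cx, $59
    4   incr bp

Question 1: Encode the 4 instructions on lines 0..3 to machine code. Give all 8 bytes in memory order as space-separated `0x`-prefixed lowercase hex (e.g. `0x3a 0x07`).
0. cmp fields op=0xe:5|rd=4:3|rs=6:3|pad=0:5 → word 74c0h → c0 74
1. andi fields op=0x5:5|rd=0:3|imm=173:8 → word 28adh → ad 28
2. jmp fields op=0x12:5|imm=0:11 → word 9000h → 00 90
3. andi fields op=0x5:5|rd=2:3|imm=59:8 → word 2a3bh → 3b 2a

0xc0 0x74 0xad 0x28 0x00 0x90 0x3b 0x2a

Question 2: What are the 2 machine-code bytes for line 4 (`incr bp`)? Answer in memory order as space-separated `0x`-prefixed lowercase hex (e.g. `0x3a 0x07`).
4. incr fields op=0x11:5|rd=6:3|pad=0:8 → word 8e00h → 00 8e

0x00 0x8e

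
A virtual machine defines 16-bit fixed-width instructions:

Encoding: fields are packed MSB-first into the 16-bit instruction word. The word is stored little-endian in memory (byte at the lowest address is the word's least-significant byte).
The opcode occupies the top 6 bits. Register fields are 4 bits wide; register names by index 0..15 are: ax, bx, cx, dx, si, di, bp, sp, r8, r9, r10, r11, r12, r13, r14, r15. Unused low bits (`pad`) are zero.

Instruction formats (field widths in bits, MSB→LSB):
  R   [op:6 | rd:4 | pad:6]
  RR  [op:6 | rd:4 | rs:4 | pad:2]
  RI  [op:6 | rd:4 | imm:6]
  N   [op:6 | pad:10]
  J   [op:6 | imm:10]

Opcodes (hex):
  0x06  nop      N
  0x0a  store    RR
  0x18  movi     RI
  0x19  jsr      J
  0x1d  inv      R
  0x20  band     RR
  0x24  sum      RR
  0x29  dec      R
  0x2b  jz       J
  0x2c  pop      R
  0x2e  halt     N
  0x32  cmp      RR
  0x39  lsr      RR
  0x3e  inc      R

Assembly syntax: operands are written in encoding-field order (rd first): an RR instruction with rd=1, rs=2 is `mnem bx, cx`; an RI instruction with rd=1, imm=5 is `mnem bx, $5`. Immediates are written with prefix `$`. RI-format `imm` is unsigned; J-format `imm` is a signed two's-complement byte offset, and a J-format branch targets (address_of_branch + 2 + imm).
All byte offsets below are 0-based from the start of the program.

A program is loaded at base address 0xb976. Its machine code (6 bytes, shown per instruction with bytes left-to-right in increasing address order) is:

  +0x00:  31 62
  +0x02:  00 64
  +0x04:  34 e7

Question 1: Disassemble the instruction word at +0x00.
[00] 31 62 → 0x6231
  opcode bits[15:10]=0x18: movi/RI
  [9:6] rd=8 = r8
  [5:0] imm=49 = $49

movi r8, $49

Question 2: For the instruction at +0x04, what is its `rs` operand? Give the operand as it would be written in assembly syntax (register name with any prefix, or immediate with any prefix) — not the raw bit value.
@+04  little-endian(34 e7) = 0xe734
  top 6b → 0x39 → lsr [RR]
  rd: (w>>6)&0xf=0xc → r12
  rs: (w>>2)&0xf=0xd → r13

r13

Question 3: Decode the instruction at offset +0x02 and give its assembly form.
jsr $0

+0x02: 00 64 ⇒ word 0x6400 (little)
  opcode bits[15:10]=0x19: jsr/J
  imm: (w>>0)&0x3ff=0x0 → $0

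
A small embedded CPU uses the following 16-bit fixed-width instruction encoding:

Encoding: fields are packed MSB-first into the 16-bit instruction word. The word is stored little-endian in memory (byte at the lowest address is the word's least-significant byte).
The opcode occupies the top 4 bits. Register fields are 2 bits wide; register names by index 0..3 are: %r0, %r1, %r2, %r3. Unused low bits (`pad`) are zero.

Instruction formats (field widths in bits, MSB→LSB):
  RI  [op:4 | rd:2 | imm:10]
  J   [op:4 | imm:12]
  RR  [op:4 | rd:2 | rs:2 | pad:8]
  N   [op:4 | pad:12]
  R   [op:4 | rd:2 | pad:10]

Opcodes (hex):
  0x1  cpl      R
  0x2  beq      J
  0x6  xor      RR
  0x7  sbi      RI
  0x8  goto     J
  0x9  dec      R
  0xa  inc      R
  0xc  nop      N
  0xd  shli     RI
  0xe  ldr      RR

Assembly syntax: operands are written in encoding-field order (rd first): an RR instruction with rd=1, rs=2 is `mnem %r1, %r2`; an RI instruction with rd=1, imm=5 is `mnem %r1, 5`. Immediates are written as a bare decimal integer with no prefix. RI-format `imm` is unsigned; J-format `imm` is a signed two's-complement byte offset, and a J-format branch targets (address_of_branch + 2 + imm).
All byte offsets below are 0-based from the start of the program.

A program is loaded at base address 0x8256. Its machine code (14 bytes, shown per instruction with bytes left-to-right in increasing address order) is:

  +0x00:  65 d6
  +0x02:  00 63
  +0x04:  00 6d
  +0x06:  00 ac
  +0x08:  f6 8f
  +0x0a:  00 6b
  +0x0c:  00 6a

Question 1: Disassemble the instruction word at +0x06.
inc %r3

+0x06: 00 ac ⇒ word 0xac00 (little)
  top 4b → 0xa → inc [R]
  rd@[11:10]=0x3 ⇒ %r3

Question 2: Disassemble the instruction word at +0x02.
[02] 00 63 → 0x6300
  op=0x6300>>12=0x6 ⇒ xor (RR)
  rd: (w>>10)&0x3=0x0 → %r0
  rs: (w>>8)&0x3=0x3 → %r3

xor %r0, %r3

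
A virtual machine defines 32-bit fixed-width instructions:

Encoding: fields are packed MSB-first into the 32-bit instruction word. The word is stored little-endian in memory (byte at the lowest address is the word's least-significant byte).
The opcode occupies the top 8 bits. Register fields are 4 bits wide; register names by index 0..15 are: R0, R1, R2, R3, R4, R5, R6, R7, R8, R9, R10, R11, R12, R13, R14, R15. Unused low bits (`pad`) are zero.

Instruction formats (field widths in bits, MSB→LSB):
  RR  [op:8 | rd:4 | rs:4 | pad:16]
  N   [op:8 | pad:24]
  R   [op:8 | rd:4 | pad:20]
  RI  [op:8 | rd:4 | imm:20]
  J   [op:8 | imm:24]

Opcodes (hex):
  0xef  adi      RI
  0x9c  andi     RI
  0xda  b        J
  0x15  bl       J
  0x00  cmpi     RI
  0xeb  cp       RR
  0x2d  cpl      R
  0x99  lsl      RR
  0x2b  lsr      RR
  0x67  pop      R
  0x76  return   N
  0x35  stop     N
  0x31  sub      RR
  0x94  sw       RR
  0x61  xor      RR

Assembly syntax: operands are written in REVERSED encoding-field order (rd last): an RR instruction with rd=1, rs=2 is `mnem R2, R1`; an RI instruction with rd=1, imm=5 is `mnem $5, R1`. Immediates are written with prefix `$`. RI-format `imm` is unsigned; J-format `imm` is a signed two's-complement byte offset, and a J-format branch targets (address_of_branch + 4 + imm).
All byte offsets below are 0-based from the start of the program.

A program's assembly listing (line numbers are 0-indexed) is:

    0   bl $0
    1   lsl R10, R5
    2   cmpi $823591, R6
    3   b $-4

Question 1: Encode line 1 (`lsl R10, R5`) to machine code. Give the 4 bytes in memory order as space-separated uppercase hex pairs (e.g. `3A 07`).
00 00 5A 99

L1: lsl op=0x99:8|rd=5:4|rs=10:4|pad=0:16 ⇒ 0x995a0000 ⇒ little 00 00 5a 99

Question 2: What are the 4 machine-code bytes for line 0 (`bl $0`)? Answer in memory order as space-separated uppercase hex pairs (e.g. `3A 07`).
line 0 (bl): pack op=0x15:8|imm=0:24 = 0x15000000; little→ 00 00 00 15

00 00 00 15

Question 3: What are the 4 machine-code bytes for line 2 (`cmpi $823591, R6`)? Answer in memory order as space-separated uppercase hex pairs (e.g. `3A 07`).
27 91 6C 00

L2: cmpi op=0x0:8|rd=6:4|imm=823591:20 ⇒ 0x006c9127 ⇒ little 27 91 6c 00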